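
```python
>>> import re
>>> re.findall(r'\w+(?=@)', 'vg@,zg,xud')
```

['vg']

The `(?=…)`/`(?<=…)` assertion just peeks at neighbouring text; it doesn't advance the match position.
Scanning left to right: at [0:2] → 'vg'.
`findall` yields the raw match text (1 of them) because the pattern has no groups.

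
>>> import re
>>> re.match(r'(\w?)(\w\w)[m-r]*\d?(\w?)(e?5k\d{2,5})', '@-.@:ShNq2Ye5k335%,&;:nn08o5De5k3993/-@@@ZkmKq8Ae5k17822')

None

`re.match` won't scan ahead — the pattern has to work from the very first character.
Here the string doesn't start with a match, so the call returns None.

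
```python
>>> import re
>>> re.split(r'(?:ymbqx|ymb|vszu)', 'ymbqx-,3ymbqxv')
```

['', '-,3', 'v']

Alternation tries branches left to right and keeps the first one that lets the overall match succeed at that position.
Splitting on the pattern gives 3 pieces.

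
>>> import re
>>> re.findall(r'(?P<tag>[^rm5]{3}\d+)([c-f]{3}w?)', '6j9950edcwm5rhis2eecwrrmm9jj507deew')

Pattern: exactly 3 of any character except [rm5], then one or more of a digit (captured as 'tag'); then exactly 3 of a character in [c-f], then optionally a literal 'w' (captured).
Walking the string: at [0:10] match '6j9950edcw', groups = ('6j9950', 'edcw'); at [13:21] match 'his2eecw', groups = ('his2', 'eecw'); at [25:35] match '9jj507deew', groups = ('9jj507', 'deew').
Multiple groups make `findall` return tuples — one 2-tuple for each match.

[('6j9950', 'edcw'), ('his2', 'eecw'), ('9jj507', 'deew')]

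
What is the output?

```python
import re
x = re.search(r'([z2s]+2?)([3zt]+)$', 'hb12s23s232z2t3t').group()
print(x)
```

2z2t3t

The match spans [10:16] → '2z2t3t'.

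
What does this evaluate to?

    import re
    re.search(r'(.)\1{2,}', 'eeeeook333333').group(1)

'e'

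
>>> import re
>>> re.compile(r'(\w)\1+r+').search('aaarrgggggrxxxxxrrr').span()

(0, 5)

A backreference is literal: `\1` must see the identical characters the first group matched.
The match spans [0:5] → 'aaarr'.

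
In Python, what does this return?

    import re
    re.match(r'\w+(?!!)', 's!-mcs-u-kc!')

A negative assertion filters positions out without eating any characters.
`re.match` won't scan ahead — the pattern has to work from the very first character.
Here position 0 doesn't satisfy it, so the call returns None.

None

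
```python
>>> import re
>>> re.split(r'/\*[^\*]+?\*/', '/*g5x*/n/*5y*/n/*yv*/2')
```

`split` removes every match and returns the 4 fragments in between.

['', 'n', 'n', '2']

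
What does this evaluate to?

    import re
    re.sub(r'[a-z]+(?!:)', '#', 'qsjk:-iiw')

'#k:-#'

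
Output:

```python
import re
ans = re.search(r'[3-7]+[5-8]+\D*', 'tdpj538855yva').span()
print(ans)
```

(4, 13)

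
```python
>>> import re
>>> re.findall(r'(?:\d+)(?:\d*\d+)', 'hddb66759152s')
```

['66759152']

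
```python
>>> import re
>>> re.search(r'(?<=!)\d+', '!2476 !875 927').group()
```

The lookaround is zero-width — it requires the adjacent text to match without consuming it, so the asserted text isn't part of the match.
`re.search` tries every starting position until one works.
The match spans [1:5] → '2476'.

'2476'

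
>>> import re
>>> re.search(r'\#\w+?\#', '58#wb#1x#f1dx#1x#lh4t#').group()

The match spans [2:6] → '#wb#'.

'#wb#'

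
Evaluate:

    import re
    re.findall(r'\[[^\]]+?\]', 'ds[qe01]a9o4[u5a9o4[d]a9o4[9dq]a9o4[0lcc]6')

Walking the string: at [2:8] → '[qe01]'; at [12:22] → '[u5a9o4[d]'; at [26:31] → '[9dq]'; at [35:41] → '[0lcc]'.
No capturing groups, so `findall` returns the 4 full match strings.

['[qe01]', '[u5a9o4[d]', '[9dq]', '[0lcc]']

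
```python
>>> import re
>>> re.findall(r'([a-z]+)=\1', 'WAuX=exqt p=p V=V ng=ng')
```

The backreference `\1` re-matches whatever the first group consumed, character for character.
Scanning left to right: at [10:13] match 'p=p', group 1 = 'p'; at [18:23] match 'ng=ng', group 1 = 'ng'.
Because there's exactly one group, `findall` drops the full match and keeps group 1 from each hit.

['p', 'ng']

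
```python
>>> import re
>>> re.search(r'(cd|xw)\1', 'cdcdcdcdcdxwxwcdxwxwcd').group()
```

'cdcd'

`\1` has to match the exact text group 1 already captured.
`re.search` tries every starting position until one works.
The match spans [0:4] → 'cdcd'.
Captured: group 1 = 'cd'.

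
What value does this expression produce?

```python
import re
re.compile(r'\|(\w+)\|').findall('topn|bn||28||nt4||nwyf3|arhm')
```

['bn', '28', 'nt4', 'nwyf3']

One capturing group, so `findall` returns just the captured substring from each match — 4 in all.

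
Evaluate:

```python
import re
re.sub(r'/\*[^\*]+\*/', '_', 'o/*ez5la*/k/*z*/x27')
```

'o_k_x27'

Matches: at [1:10] → '/*ez5la*/'; at [11:16] → '/*z*/'.
Each match is replaced by '_'.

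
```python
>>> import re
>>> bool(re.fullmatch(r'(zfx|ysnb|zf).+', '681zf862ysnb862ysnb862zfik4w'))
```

For `fullmatch`, every character of the input must be accounted for by the pattern.
Here the pattern can't cover the whole string, so the call returns None, and `bool(None)` is False.

False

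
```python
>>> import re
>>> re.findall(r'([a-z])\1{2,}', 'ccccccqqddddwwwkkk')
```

After group 1 captures some text, `\1` only succeeds where that same text appears again.
With a single group, `findall` returns only what that group captured — 4 items.

['c', 'd', 'w', 'k']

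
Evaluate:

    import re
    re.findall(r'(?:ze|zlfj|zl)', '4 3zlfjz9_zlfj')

Alternation isn't longest-match — the leftmost alternative that fits at this position is chosen.
With no groups in the pattern, `findall` gives back each whole match — 2 here.

['zlfj', 'zlfj']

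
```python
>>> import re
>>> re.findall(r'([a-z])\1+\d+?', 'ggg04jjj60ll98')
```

`\1` is not a pattern — it's the concrete string captured by group 1, re-applied verbatim.
Walking the string: at [0:4] match 'ggg0', group 1 = 'g'; at [5:9] match 'jjj6', group 1 = 'j'; at [10:13] match 'll9', group 1 = 'l'.
Because there's exactly one group, `findall` drops the full match and keeps group 1 from each hit.

['g', 'j', 'l']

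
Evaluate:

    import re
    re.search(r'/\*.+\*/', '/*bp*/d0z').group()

'/*bp*/'

`re.search` tries every starting position until one works.
The match spans [0:6] → '/*bp*/'.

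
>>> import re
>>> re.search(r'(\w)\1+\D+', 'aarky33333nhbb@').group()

'aarky'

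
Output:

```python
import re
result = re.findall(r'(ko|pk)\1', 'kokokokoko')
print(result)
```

A backreference is literal: `\1` must see the identical characters the first group matched.
Walking the string: at [0:4] match 'koko', group 1 = 'ko'; at [4:8] match 'koko', group 1 = 'ko'.
`findall` collects group 1 from each match (2 total).

['ko', 'ko']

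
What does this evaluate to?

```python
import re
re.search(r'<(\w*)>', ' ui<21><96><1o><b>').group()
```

'<21>'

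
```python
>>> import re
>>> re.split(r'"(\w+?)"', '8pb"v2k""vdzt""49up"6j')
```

['8pb', 'v2k', '', 'vdzt', '', '49up', '6j']

Matches to split on: at [3:8] → '"v2k"'; at [8:14] → '"vdzt"'; at [14:20] → '"49up"'.
The group in the pattern means `split` returns the separators' captures alongside the pieces.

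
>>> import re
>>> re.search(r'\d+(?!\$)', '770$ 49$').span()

(0, 2)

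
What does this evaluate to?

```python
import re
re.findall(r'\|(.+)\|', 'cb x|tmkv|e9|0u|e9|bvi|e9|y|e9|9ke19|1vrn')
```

['tmkv|e9|0u|e9|bvi|e9|y|e9|9ke19']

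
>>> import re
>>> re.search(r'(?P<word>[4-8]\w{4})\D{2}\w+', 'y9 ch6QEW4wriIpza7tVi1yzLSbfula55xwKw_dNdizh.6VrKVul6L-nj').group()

Pattern: a character in [4-8], then exactly 4 of a word character (captured as 'word'); then exactly 2 of a non-digit, then one or more of a word character.
`re.search` tries every starting position until one works.
The match spans [5:44] → '6QEW4wriIpza7tVi1yzLSbfula55xwKw_dNdizh'.
Captured: group 1 = '6QEW4'.

'6QEW4wriIpza7tVi1yzLSbfula55xwKw_dNdizh'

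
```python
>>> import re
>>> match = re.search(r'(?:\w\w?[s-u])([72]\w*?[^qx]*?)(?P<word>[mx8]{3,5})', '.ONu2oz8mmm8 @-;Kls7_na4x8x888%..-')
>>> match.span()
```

(1, 12)

Because the quantifier is non-greedy, it stops expanding at the earliest point where the rest of the pattern can succeed.
The match spans [1:12] → 'ONu2oz8mmm8'.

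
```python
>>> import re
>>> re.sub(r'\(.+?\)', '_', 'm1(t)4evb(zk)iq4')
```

'm1_4evb_iq4'

Matches: at [2:5] → '(t)'; at [9:13] → '(zk)'.
`sub` substitutes '_' at each match site.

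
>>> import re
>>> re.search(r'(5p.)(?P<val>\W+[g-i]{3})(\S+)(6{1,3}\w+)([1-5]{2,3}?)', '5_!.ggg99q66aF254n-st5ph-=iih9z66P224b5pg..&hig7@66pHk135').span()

(21, 57)

Pattern: the literal '5p', then any character (captured); then one or more of a non-word character, then exactly 3 of a character in [g-i] (captured as 'val'); then one or more of a non-whitespace character (captured); then 1 to 3 of the literal '6', then one or more of a word character (captured); then 2 to 3 of a character in [1-5] (lazy) (captured).
`re.search` scans for the first position where the pattern succeeds.
The match spans [21:57] → '5ph-=iih9z66P224b5pg..&hig7@66pHk135'.
Captured: group 1 = '5ph', group 2 = '-=iih', group 3 = '9z66P224b5pg..&hig7@6', group 4 = '6pHk1', group 5 = '35'.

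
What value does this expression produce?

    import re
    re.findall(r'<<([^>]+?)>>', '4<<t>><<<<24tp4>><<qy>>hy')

['t', '<<24tp4', 'qy']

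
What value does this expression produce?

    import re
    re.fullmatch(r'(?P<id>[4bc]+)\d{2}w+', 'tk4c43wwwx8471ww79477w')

None

`re.fullmatch` requires the pattern to consume the entire string.
Here the pattern can't cover the whole string, so the call returns None.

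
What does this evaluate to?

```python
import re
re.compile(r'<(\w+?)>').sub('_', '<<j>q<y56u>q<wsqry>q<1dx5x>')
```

'<_q_q_q_'

Every occurrence is swapped for '_'.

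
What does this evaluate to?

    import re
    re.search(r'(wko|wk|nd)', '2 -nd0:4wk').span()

`re.search` tries every starting position until one works.
The match spans [3:5] → 'nd'.
Captured: group 1 = 'nd'.

(3, 5)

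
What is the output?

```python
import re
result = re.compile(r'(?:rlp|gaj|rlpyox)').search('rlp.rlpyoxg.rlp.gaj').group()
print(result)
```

rlp

The match spans [0:3] → 'rlp'.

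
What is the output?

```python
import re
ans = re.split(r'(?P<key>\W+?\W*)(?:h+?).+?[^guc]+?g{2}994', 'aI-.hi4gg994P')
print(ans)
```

This matches one or more of a non-word character (lazy), then zero or more of a non-word character (captured as 'key'); then one or more of a literal 'h' (lazy) (non-capturing group); then one or more of any character (lazy); then one or more of any character except [guc] (lazy), then exactly 2 of the literal 'g', then the literal '994'.
Matches to split on: at [2:12] → '-.hi4gg994'.
The group in the pattern means `split` returns the separators' captures alongside the pieces.

['aI', '-.', 'P']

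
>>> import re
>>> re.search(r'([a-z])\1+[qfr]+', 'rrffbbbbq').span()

`\1` is not a pattern — it's the concrete string captured by group 1, re-applied verbatim.
The match spans [0:4] → 'rrff'.

(0, 4)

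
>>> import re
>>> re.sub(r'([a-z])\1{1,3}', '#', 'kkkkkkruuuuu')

'##r#u'

The backreference `\1` re-matches whatever the first group consumed, character for character.
Matches: at [0:4] → 'kkkk'; at [4:6] → 'kk'; at [7:11] → 'uuuu'.
`sub` substitutes '#' at each match site.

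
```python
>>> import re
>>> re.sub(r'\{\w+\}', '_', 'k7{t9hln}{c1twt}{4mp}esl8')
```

'k7___esl8'

Each match is replaced by '_'.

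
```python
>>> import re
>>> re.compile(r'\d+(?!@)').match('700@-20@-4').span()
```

With `match`, the pattern is implicitly anchored at the beginning.
The match spans [0:2] → '70'.

(0, 2)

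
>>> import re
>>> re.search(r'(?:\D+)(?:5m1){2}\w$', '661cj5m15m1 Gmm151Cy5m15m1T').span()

The match spans [18:27] → 'Cy5m15m1T'.

(18, 27)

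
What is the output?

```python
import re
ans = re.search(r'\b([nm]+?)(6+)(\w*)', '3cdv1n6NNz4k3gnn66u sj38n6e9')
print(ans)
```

Pattern: a word boundary (`\b`, zero-width); then one or more of one of [nm] (lazy) (captured); then one or more of a literal '6' (captured); then zero or more of a word character (captured).
Here the pattern never matches, so the call returns None.

None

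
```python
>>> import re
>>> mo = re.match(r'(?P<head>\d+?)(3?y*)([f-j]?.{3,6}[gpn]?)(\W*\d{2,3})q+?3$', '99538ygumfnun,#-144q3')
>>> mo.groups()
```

This matches one or more of a digit (lazy) (captured as 'head'); then optionally a literal '3', then zero or more of a literal 'y' (captured); then optionally a character in [f-j], then 3 to 6 of any character, then optionally one of [gpn] (captured); then zero or more of a non-word character, then 2 to 3 of a digit (captured); then one or more of a literal 'q' (lazy), then the literal '3'; then anchored at the end.
With `match`, the pattern is implicitly anchored at the beginning.
The match spans [0:21] → '99538ygumfnun,#-144q3'.
Captured: group 1 = '99538', group 2 = 'y', group 3 = 'gumfnun', group 4 = ',#-144'.

('99538', 'y', 'gumfnun', ',#-144')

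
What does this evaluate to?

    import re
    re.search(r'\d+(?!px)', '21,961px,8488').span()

(0, 2)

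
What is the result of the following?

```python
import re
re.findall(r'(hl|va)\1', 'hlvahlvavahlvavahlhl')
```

['va', 'va', 'hl']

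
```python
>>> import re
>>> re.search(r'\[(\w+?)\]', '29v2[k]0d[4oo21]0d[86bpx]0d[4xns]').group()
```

'[k]'

`re.search` scans for the first position where the pattern succeeds.
The match spans [4:7] → '[k]'.
Captured: group 1 = 'k'.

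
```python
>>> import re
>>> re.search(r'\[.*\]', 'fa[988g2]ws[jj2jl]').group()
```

`re.search` tries every starting position until one works.
The match spans [2:18] → '[988g2]ws[jj2jl]'.

'[988g2]ws[jj2jl]'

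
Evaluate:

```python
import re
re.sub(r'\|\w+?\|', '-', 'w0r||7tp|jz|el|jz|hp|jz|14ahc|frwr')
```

'w0r|-jz-jz-jz-frwr'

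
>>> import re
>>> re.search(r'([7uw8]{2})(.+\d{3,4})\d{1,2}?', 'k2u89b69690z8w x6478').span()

(2, 20)

This matches exactly 2 of one of [7uw8] (captured); then one or more of any character, then 3 to 4 of a digit (captured); then 1 to 2 of a digit (lazy).
`search` walks the string left to right and returns the first match it finds.
The match spans [2:20] → 'u89b69690z8w x6478'.
Captured: group 1 = 'u8', group 2 = '9b69690z8w x647'.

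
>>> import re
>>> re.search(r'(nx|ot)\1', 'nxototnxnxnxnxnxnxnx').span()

The backreference `\1` re-matches whatever the first group consumed, character for character.
The match spans [2:6] → 'otot'.

(2, 6)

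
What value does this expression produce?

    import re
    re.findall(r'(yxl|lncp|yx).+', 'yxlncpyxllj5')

['yxl']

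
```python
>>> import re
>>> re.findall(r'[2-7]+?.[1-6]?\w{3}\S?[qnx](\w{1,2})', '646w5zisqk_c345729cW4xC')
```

['k_', 'C']

This matches one or more of a character in [2-7] (lazy), then any character; then optionally a character in [1-6], then exactly 3 of a word character; then optionally a non-whitespace character, then one of [qnx]; then 1 to 2 of a word character (captured).
Because there's exactly one group, `findall` drops the full match and keeps group 1 from each hit.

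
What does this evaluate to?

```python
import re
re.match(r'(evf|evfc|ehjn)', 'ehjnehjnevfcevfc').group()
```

With `match`, the pattern is implicitly anchored at the beginning.
The match spans [0:4] → 'ehjn'.

'ehjn'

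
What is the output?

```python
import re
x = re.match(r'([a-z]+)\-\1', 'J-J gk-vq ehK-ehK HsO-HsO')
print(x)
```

None

`\1` is not a pattern — it's the concrete string captured by group 1, re-applied verbatim.
`match` is anchored at position 0; if the pattern doesn't fit there, it returns None.
Here the pattern fails at index 0, so the call returns None.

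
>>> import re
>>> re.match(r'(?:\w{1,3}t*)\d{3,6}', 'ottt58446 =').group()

'ottt58446'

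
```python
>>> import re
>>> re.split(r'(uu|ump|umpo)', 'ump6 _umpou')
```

['', 'ump', '6 _', 'ump', 'ou']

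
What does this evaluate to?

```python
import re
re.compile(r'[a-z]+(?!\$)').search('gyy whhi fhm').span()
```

The negative lookaround is zero-width — it rules out positions where the adjacent text would match, without consuming anything.
The match spans [0:3] → 'gyy'.

(0, 3)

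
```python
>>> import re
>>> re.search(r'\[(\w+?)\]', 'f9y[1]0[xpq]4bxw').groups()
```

('1',)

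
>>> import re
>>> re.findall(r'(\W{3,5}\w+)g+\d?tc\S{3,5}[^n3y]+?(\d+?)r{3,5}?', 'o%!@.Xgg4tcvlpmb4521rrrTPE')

[('%!@.Xg', '521')]

Lazy quantifiers expand one character at a time until the remainder of the pattern can match.
`findall` packs the 2 group values into a tuple for every match.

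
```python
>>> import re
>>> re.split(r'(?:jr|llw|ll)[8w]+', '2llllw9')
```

['2ll', '9']

`split` removes every match and returns the 2 fragments in between.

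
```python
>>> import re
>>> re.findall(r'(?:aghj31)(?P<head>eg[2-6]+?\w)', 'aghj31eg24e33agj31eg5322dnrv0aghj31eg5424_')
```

Pattern: the literal 'agh', then the literal 'j31' (non-capturing group); then the literal 'eg', then one or more of a character in [2-6] (lazy), then a word character (captured as 'head').
A `+?`/`*?`/`{m,n}?` starts at its minimum and grows only as far as needed for what follows to match.
Matches: at [0:10] match 'aghj31eg24', group 1 = 'eg24'; at [29:39] match 'aghj31eg54', group 1 = 'eg54'.
With a single group, `findall` returns only what that group captured — 2 items.

['eg24', 'eg54']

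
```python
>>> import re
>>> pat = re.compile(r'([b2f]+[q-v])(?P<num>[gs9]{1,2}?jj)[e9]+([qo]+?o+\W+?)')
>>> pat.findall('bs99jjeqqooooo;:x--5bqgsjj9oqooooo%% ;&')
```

[('bs', '99jj', 'qqooooo;'), ('bq', 'gsjj', 'oqooooo%')]

This matches one or more of one of [b2f], then a character in [q-v] (captured); then 1 to 2 of one of [gs9] (lazy), then the literal 'jj' (captured as 'num'); then one or more of one of [e9]; then one or more of one of [qo] (lazy), then one or more of the literal 'o', then one or more of a non-word character (lazy) (captured).
A non-greedy quantifier consumes as few characters as it can — just enough that the remainder of the pattern still matches from where it stops; whatever follows it matches normally.
Walking the string: at [0:15] match 'bs99jjeqqooooo;', groups = ('bs', '99jj', 'qqooooo;'); at [20:35] match 'bqgsjj9oqooooo%', groups = ('bq', 'gsjj', 'oqooooo%').
Multiple groups make `findall` return tuples — one 3-tuple for each match.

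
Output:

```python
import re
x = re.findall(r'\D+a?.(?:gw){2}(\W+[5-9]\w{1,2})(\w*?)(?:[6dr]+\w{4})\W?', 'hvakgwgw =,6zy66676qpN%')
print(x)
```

[(' =,6zy', '')]

This matches one or more of a non-digit; then optionally the literal 'a', then any character, then the literal 'gw' repeated 2 times; then one or more of a non-word character, then a character in [5-9], then 1 to 2 of a word character (captured); then zero or more of a word character (lazy) (captured); then one or more of one of [6dr], then exactly 4 of a word character (non-capturing group); then optionally a non-word character.
Because the quantifier is non-greedy, it stops expanding at the earliest point where the rest of the pattern can succeed.
Walking the string: at [0:21] match 'hvakgwgw =,6zy66676qp', groups = (' =,6zy', '').
Multiple groups make `findall` return tuples — one 2-tuple for the one match.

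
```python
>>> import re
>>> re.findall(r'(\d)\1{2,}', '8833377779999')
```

The backreference `\1` re-matches whatever the first group consumed, character for character.
Scanning left to right: at [2:5] match '333', group 1 = '3'; at [5:9] match '7777', group 1 = '7'; at [9:13] match '9999', group 1 = '9'.
One capturing group, so `findall` returns just the captured substring from each match — 3 in all.

['3', '7', '9']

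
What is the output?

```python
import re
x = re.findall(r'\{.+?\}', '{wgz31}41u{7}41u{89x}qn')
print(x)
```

A non-greedy quantifier consumes as few characters as it can — just enough that the remainder of the pattern still matches from where it stops; whatever follows it matches normally.
Scanning left to right: at [0:7] → '{wgz31}'; at [10:13] → '{7}'; at [16:21] → '{89x}'.
Since nothing is captured, `findall` lists the 3 matched substrings directly.

['{wgz31}', '{7}', '{89x}']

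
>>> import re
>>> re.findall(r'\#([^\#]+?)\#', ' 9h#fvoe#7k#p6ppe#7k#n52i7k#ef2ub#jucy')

['fvoe', 'p6ppe', 'n52i7k']

Matches: at [3:9] match '#fvoe#', group 1 = 'fvoe'; at [11:18] match '#p6ppe#', group 1 = 'p6ppe'; at [20:28] match '#n52i7k#', group 1 = 'n52i7k'.
One capturing group, so `findall` returns just the captured substring from each match — 3 in all.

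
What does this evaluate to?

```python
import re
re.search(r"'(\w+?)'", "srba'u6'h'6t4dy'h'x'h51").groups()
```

('u6',)

`re.search` scans for the first position where the pattern succeeds.
The match spans [4:8] → "'u6'".
Captured: group 1 = 'u6'.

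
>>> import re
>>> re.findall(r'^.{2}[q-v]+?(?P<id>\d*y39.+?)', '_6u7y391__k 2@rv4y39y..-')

['7y391']

This matches anchored at the start of the string; then exactly 2 of any character, then one or more of a character in [q-v] (lazy); then zero or more of a digit, then the literal 'y39', then one or more of any character (lazy) (captured as 'id').
A non-greedy quantifier consumes as few characters as it can — just enough that the remainder of the pattern still matches from where it stops; whatever follows it matches normally.
Walking the string: at [0:8] match '_6u7y391', group 1 = '7y391'.
`findall` collects group 1 from the one match (1 total).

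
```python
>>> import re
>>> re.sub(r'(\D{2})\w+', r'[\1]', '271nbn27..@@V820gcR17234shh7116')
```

This matches exactly 2 of a non-digit (captured); then one or more of a word character.
Matches: at [3:8] → 'nbn27'; at [10:31] → '@@V820gcR17234shh7116'.
The replacement refers to a captured group, so each match is rewritten using its own captured text.

'271[nb]..[@@]'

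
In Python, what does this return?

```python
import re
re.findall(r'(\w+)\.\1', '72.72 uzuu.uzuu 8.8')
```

A backreference is literal: `\1` must see the identical characters the first group matched.
Because there's exactly one group, `findall` drops the full match and keeps group 1 from each hit.

['72', 'uzuu', '8']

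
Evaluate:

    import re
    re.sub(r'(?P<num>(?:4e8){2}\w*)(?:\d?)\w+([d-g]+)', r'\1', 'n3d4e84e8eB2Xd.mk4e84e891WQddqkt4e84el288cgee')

'n3d4e84e8eB2.mk4e84e891WQddqkt4e84el288cg'

Pattern: the literal '4e8' repeated 2 times, then zero or more of a word character (captured as 'num'); then optionally a digit (non-capturing group); then one or more of a word character; then one or more of a character in [d-g] (captured).
Matches: at [3:14] → '4e84e8eB2Xd'; at [17:45] → '4e84e891WQddqkt4e84el288cgee'.
The replacement refers to a captured group, so each match is rewritten using its own captured text.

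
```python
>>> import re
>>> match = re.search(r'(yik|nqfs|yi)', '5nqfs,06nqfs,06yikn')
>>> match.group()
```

'nqfs'

The match spans [1:5] → 'nqfs'.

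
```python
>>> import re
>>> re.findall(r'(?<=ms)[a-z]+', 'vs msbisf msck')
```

['bisf', 'ck']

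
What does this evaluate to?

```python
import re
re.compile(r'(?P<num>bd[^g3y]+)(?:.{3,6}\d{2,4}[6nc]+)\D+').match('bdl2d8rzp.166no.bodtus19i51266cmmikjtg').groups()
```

('bdl2d8rzp.166no.bodtus19i',)

This matches the literal 'bd', then one or more of any character except [g3y] (captured as 'num'); then 3 to 6 of any character, then 2 to 4 of a digit, then one or more of one of [6nc] (non-capturing group); then one or more of a non-digit.
`match` is anchored at position 0; if the pattern doesn't fit there, it returns None.
The match spans [0:38] → 'bdl2d8rzp.166no.bodtus19i51266cmmikjtg'.
Captured: group 1 = 'bdl2d8rzp.166no.bodtus19i'.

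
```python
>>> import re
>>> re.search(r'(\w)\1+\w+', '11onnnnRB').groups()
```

The match spans [0:9] → '11onnnnRB'.
Captured: group 1 = '1'.

('1',)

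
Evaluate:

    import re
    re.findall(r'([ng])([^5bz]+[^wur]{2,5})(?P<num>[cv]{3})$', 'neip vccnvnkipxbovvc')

[('n', 'eip vccnvnkipxbo', 'vvc')]

`findall` packs the 3 group values into a tuple for every match.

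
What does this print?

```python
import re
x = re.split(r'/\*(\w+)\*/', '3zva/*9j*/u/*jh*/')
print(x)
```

['3zva', '9j', 'u', 'jh', '']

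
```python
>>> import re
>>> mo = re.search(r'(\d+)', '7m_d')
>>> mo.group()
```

This matches one or more of a digit (captured).
`re.search` tries every starting position until one works.
The match spans [0:1] → '7'.
Captured: group 1 = '7'.

'7'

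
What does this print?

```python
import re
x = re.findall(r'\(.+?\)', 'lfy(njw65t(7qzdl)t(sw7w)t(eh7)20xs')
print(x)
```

['(njw65t(7qzdl)', '(sw7w)', '(eh7)']

The `?` after the quantifier makes it lazy — it takes as little as possible before letting the rest of the pattern try.
With no groups in the pattern, `findall` gives back each whole match — 3 here.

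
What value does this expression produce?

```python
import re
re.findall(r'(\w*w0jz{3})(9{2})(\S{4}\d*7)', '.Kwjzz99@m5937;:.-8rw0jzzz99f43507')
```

The pattern matches zero or more of a word character, then the literal 'w0j', then exactly 3 of the literal 'z' (captured); then exactly 2 of a literal '9' (captured); then exactly 4 of a non-whitespace character, then zero or more of a digit, then a literal '7' (captured).
Scanning left to right: at [18:34] match '8rw0jzzz99f43507', groups = ('8rw0jzzz', '99', 'f43507').
`findall` packs the 3 group values into a tuple for every match.

[('8rw0jzzz', '99', 'f43507')]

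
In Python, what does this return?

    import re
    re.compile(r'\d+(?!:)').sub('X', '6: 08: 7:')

`(?!…)`/`(?<!…)` only lets a position through if the neighbouring text does NOT match; no characters are consumed.
Matches: at [3:4] → '0'.
Each match is replaced by 'X'.

'6: X8: 7:'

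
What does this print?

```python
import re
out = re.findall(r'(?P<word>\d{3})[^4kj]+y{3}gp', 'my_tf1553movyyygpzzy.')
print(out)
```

['155']

Pattern: exactly 3 of a digit (captured as 'word'); then one or more of any character except [4kj], then exactly 3 of the literal 'y', then the literal 'gp'.
Matches: at [5:17] match '1553movyyygp', group 1 = '155'.
`findall` collects group 1 from the one match (1 total).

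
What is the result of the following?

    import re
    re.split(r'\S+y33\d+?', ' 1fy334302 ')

The pattern matches one or more of a non-whitespace character, then the literal 'y33'; then one or more of a digit (lazy).
Because the quantifier is non-greedy, it stops expanding at the earliest point where the rest of the pattern can succeed.
Matches to split on: at [1:7] → '1fy334'.
Splitting on the pattern gives 2 pieces.

[' ', '302 ']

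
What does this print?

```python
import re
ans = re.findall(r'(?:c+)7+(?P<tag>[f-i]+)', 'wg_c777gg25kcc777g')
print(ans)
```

['gg', 'g']

The pattern matches one or more of a literal 'c' (non-capturing group); then one or more of a literal '7'; then one or more of a character in [f-i] (captured as 'tag').
Scanning left to right: at [3:9] match 'c777gg', group 1 = 'gg'; at [12:18] match 'cc777g', group 1 = 'g'.
With a single group, `findall` returns only what that group captured — 2 items.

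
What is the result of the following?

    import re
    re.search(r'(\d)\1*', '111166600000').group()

'1111'

`\1` is not a pattern — it's the concrete string captured by group 1, re-applied verbatim.
Unlike `match`, `search` isn't anchored — it looks for the pattern anywhere in the string.
The match spans [0:4] → '1111'.
Captured: group 1 = '1'.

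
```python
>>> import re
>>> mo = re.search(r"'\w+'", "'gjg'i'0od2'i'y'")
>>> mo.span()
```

The match spans [0:5] → "'gjg'".

(0, 5)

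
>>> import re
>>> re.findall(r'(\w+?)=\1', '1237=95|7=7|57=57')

A backreference is literal: `\1` must see the identical characters the first group matched.
Scanning left to right: at [8:11] match '7=7', group 1 = '7'; at [12:17] match '57=57', group 1 = '57'.
Because there's exactly one group, `findall` drops the full match and keeps group 1 from each hit.

['7', '57']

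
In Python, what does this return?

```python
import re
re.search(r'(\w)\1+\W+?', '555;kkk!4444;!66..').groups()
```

After group 1 captures some text, `\1` only succeeds where that same text appears again.
Unlike `match`, `search` isn't anchored — it looks for the pattern anywhere in the string.
The match spans [0:4] → '555;'.
Captured: group 1 = '5'.

('5',)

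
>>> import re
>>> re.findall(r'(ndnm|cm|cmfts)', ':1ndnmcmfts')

Branches in `(...|...)` are attempted left-to-right; the first branch that allows the whole pattern to succeed is taken.
With a single group, `findall` returns only what that group captured — 2 items.

['ndnm', 'cm']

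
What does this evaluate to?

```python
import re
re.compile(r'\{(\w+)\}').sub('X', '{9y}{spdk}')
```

'XX'

Each match is replaced by 'X'.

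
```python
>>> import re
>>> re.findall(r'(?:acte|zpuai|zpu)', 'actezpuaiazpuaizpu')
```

Alternation tries branches left to right and keeps the first one that lets the overall match succeed at that position.
Walking the string: at [0:4] → 'acte'; at [4:9] → 'zpuai'; at [10:15] → 'zpuai'; at [15:18] → 'zpu'.
No capturing groups, so `findall` returns the 4 full match strings.

['acte', 'zpuai', 'zpuai', 'zpu']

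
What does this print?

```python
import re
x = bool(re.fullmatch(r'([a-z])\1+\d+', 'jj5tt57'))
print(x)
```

After group 1 captures some text, `\1` only succeeds where that same text appears again.
For `fullmatch`, every character of the input must be accounted for by the pattern.
Here the string isn't matched end-to-end, so the call returns None, and `bool(None)` is False.

False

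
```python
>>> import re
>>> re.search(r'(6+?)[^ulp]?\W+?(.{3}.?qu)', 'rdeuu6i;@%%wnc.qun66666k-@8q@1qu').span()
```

This matches one or more of a literal '6' (lazy) (captured); then optionally any character except [ulp], then one or more of a non-word character (lazy); then exactly 3 of any character, then optionally any character, then the literal 'qu' (captured).
`re.search` scans for the first position where the pattern succeeds.
The match spans [5:17] → '6i;@%%wnc.qu'.
Captured: group 1 = '6', group 2 = 'wnc.qu'.

(5, 17)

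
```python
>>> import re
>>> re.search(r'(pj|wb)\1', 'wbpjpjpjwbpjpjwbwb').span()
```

After group 1 captures some text, `\1` only succeeds where that same text appears again.
The match spans [2:6] → 'pjpj'.

(2, 6)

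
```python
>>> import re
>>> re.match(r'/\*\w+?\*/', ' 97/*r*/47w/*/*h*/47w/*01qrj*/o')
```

None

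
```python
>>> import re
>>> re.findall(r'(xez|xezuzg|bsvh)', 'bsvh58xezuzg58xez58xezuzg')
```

['bsvh', 'xez', 'xez', 'xez']

Alternation isn't longest-match — the leftmost alternative that fits at this position is chosen.
Scanning left to right: at [0:4] match 'bsvh', group 1 = 'bsvh'; at [6:9] match 'xez', group 1 = 'xez'; at [14:17] match 'xez', group 1 = 'xez'; at [19:22] match 'xez', group 1 = 'xez'.
With a single group, `findall` returns only what that group captured — 4 items.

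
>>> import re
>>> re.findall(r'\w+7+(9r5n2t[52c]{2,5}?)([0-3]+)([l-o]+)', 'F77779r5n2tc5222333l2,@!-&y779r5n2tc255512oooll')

Pattern: one or more of a word character, then one or more of the literal '7'; then the literal '9r5', then the literal 'n2t', then 2 to 5 of one of [52c] (lazy) (captured); then one or more of a character in [0-3] (captured); then one or more of a character in [l-o] (captured).
Matches: at [0:20] match 'F77779r5n2tc5222333l', groups = ('9r5n2tc5', '222333', 'l'); at [26:47] match 'y779r5n2tc255512oooll', groups = ('9r5n2tc2555', '12', 'oooll').
`findall` packs the 3 group values into a tuple for every match.

[('9r5n2tc5', '222333', 'l'), ('9r5n2tc2555', '12', 'oooll')]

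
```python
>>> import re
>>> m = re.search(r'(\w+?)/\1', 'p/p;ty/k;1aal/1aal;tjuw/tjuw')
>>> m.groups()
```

`\1` has to match the exact text group 1 already captured.
Unlike `match`, `search` isn't anchored — it looks for the pattern anywhere in the string.
The match spans [0:3] → 'p/p'.
Captured: group 1 = 'p'.

('p',)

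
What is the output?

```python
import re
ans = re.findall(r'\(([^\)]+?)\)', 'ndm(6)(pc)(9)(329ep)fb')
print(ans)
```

['6', 'pc', '9', '329ep']

One capturing group, so `findall` returns just the captured substring from each match — 4 in all.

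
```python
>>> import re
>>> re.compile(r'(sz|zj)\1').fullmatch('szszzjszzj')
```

None

`re.fullmatch` is like wrapping the pattern in `^…$` (in single-line mode).
Here there's no way to consume every character, so the call returns None.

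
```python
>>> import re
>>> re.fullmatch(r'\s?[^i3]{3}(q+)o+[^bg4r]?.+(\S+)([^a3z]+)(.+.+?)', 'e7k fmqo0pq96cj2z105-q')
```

`re.fullmatch` is like wrapping the pattern in `^…$` (in single-line mode).
Here there's no way to consume every character, so the call returns None.

None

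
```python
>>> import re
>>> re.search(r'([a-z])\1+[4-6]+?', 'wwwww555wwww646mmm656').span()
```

After group 1 captures some text, `\1` only succeeds where that same text appears again.
The match spans [0:6] → 'wwwww5'.

(0, 6)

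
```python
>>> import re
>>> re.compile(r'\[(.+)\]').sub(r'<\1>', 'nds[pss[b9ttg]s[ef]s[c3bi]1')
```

Matches: at [3:26] → '[pss[b9ttg]s[ef]s[c3bi]'.
`\1` in the replacement pulls in group 1's text for each match.

'nds<pss[b9ttg]s[ef]s[c3bi>1'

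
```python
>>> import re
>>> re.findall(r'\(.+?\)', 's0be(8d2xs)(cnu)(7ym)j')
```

['(8d2xs)', '(cnu)', '(7ym)']

The `?` after the quantifier makes it lazy — it takes as little as possible before letting the rest of the pattern try.
Walking the string: at [4:11] → '(8d2xs)'; at [11:16] → '(cnu)'; at [16:21] → '(7ym)'.
`findall` yields the raw match text (3 of them) because the pattern has no groups.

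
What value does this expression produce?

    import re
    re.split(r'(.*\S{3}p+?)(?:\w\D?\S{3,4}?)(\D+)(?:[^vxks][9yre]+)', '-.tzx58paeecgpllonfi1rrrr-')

['', '-.tzx58paeecgp', 'i', '-']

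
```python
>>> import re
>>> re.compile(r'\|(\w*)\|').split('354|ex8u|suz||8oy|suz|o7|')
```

Matches to split on: at [3:9] → '|ex8u|'; at [12:14] → '||'; at [17:22] → '|suz|'.
The group in the pattern means `split` returns the separators' captures alongside the pieces.

['354', 'ex8u', 'suz', '', '8oy', 'suz', 'o7|']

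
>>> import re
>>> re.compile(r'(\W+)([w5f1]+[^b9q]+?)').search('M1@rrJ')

None

Here no position works, so the call returns None.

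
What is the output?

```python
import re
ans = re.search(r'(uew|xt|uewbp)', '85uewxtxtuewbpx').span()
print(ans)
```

(2, 5)

The match spans [2:5] → 'uew'.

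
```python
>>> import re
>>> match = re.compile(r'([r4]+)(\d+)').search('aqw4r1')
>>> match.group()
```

'4r1'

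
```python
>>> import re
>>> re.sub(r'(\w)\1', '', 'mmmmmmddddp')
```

'p'

`\1` has to match the exact text group 1 already captured.
Matches: at [0:2] → 'mm'; at [2:4] → 'mm'; at [4:6] → 'mm'; at [6:8] → 'dd'; at [8:10] → 'dd'.
`sub` substitutes '' at each match site.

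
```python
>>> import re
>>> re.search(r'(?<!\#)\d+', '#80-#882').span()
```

The negative lookaround is zero-width — it rules out positions where the adjacent text would match, without consuming anything.
`re.search` scans for the first position where the pattern succeeds.
The match spans [2:3] → '0'.

(2, 3)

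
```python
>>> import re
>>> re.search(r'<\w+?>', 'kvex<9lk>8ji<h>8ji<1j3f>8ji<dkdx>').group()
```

The match spans [4:9] → '<9lk>'.

'<9lk>'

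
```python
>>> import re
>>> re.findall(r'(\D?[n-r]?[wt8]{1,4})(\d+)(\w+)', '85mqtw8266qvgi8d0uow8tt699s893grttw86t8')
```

[('8', '5', 'mqtw8266qvgi8d0uow8tt699s893grttw86t8')]

This matches optionally a non-digit, then optionally a character in [n-r], then 1 to 4 of one of [wt8] (captured); then one or more of a digit (captured); then one or more of a word character (captured).
Scanning left to right: at [0:39] match '85mqtw8266qvgi8d0uow8tt699s893grttw86t8', groups = ('8', '5', 'mqtw8266qvgi8d0uow8tt699s893grttw86t8').
With 3 capturing groups, `findall` returns a 3-tuple per match.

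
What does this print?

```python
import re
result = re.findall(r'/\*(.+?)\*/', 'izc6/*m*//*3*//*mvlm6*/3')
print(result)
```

Matches: at [4:9] match '/*m*/', group 1 = 'm'; at [9:14] match '/*3*/', group 1 = '3'; at [14:23] match '/*mvlm6*/', group 1 = 'mvlm6'.
`findall` collects group 1 from each match (3 total).

['m', '3', 'mvlm6']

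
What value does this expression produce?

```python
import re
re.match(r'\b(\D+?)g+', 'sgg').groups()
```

('s',)

The match spans [0:3] → 'sgg'.
Captured: group 1 = 's'.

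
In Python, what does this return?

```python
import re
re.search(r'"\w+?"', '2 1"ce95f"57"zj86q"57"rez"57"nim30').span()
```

(3, 10)

`search` walks the string left to right and returns the first match it finds.
The match spans [3:10] → '"ce95f"'.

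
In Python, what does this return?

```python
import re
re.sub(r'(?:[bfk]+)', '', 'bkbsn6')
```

'sn6'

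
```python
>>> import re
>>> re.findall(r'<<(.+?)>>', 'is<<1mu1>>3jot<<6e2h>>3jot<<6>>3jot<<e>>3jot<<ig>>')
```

Lazy quantifiers expand one character at a time until the remainder of the pattern can match.
Walking the string: at [2:10] match '<<1mu1>>', group 1 = '1mu1'; at [14:22] match '<<6e2h>>', group 1 = '6e2h'; at [26:31] match '<<6>>', group 1 = '6'; at [35:40] match '<<e>>', group 1 = 'e'; at [44:50] match '<<ig>>', group 1 = 'ig'.
With a single group, `findall` returns only what that group captured — 5 items.

['1mu1', '6e2h', '6', 'e', 'ig']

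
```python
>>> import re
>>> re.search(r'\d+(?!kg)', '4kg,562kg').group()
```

A negative assertion filters positions out without eating any characters.
Unlike `match`, `search` isn't anchored — it looks for the pattern anywhere in the string.
The match spans [4:6] → '56'.

'56'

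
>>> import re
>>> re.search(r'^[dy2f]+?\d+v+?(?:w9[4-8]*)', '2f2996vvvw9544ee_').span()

(0, 14)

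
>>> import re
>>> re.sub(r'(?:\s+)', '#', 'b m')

This matches one or more of whitespace (non-capturing group).
Matches: at [1:2] → ' '.
Each match is replaced by '#'.

'b#m'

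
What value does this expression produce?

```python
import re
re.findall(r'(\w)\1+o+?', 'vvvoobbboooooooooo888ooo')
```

['v', 'b', 'o', '8']

`\1` has to match the exact text group 1 already captured.
Because there's exactly one group, `findall` drops the full match and keeps group 1 from each hit.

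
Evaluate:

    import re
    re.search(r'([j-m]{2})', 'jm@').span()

(0, 2)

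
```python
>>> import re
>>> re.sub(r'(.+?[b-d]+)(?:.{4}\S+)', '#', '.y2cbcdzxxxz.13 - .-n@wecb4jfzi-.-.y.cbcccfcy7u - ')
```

'## - '

The pattern matches one or more of any character (lazy), then one or more of a character in [b-d] (captured); then exactly 4 of any character, then one or more of a non-whitespace character (non-capturing group).
Lazy quantifiers expand one character at a time until the remainder of the pattern can match.
Matches: at [0:15] → '.y2cbcdzxxxz.13'; at [15:47] → ' - .-n@wecb4jfzi-.-.y.cbcccfcy7u'.
`sub` substitutes '#' at each match site.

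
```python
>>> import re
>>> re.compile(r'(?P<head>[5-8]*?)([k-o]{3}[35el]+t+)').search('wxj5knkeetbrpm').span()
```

(3, 10)

The match spans [3:10] → '5knkeet'.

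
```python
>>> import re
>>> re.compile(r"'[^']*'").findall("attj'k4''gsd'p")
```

`findall` yields the raw match text (2 of them) because the pattern has no groups.

["'k4'", "'gsd'"]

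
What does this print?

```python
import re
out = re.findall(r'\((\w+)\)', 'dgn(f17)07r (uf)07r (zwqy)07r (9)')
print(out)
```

Scanning left to right: at [3:8] match '(f17)', group 1 = 'f17'; at [12:16] match '(uf)', group 1 = 'uf'; at [20:26] match '(zwqy)', group 1 = 'zwqy'; at [30:33] match '(9)', group 1 = '9'.
With a single group, `findall` returns only what that group captured — 4 items.

['f17', 'uf', 'zwqy', '9']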